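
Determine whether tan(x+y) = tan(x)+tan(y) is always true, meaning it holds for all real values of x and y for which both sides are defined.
No, this is NOT an identity.

Claim: tan(x+y) = tan(x)+tan(y).
Test a specific point where both sides are defined: x = -π/3, y = -π/4.
LHS = tan(x+y) ≈ 3.7321
RHS = tan(x)+tan(y) ≈ -2.7321
Since 3.7321 ≠ -2.7321, the equation fails at this point, so it cannot hold for all real values of x and y for which both sides are defined.
The correct formula is tan(x+y) = (tan(x) + tan(y))/(1 - tan(x)tan(y)).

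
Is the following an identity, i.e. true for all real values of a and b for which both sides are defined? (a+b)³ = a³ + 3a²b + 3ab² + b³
Yes, this is an identity.

Claim: (a+b)³ = a³ + 3a²b + 3ab² + b³.
Reasoning: (a+b)³ = (a+b)(a+b)² = (a+b)(a² + 2ab + b²) = a³ + 2a²b + ab² + a²b + 2ab² + b³ = a³ + 3a²b + 3ab² + b³.
So the two sides agree for all real values of a and b for which both sides are defined.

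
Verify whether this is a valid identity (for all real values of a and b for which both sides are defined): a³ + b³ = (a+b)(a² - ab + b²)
Yes, this is an identity.

Claim: a³ + b³ = (a+b)(a² - ab + b²).
Reasoning: Expand the right side: (a+b)(a² - ab + b²) = a³ - a²b + ab² + a²b - ab² + b³ = a³ + b³ (the middle terms cancel in pairs).
So the two sides agree for all real values of a and b for which both sides are defined.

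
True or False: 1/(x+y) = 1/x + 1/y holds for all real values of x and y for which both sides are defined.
False.

Claim: 1/(x+y) = 1/x + 1/y.
Test a specific point where both sides are defined: x = -2, y = 5.
LHS = 1/(x+y) ≈ 0.3333
RHS = 1/x + 1/y ≈ -0.3000
Since 0.3333 ≠ -0.3000, the equation fails at this point, so it cannot hold for all real values of x and y for which both sides are defined.
1/x + 1/y = (x+y)/(xy), which is not 1/(x+y).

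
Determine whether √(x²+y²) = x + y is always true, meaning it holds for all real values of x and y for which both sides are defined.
Claim: √(x²+y²) = x + y.
Test a specific point where both sides are defined: x = -3, y = 1/2.
LHS = √(x²+y²) ≈ 3.0414
RHS = x + y ≈ -2.5000
Since 3.0414 ≠ -2.5000, the equation fails at this point, so it cannot hold for all real values of x and y for which both sides are defined.
(x+y)² = x² + 2xy + y², not x² + y², so the square root does not split this way.

Conclusion: No, this is NOT an identity.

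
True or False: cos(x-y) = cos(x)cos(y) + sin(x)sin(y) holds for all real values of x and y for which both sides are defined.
True.

Claim: cos(x-y) = cos(x)cos(y) + sin(x)sin(y).
Reasoning: Replace y by -y in cos(x+y) = cos(x)cos(y) - sin(x)sin(y) and use cos(-y) = cos(y), sin(-y) = -sin(y): cos(x-y) = cos(x)cos(y) + sin(x)sin(y).
So the two sides agree for all real values of x and y for which both sides are defined.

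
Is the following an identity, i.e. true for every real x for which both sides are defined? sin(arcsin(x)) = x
Claim: sin(arcsin(x)) = x.
Reasoning: For -1 ≤ x ≤ 1 (where arcsin is defined), arcsin(x) is by definition an angle whose sine equals x. Taking the sine of that angle returns x. (Note the other order, arcsin(sin x) = x, is NOT an identity.)
So the two sides agree for every real x for which both sides are defined.

Conclusion: Yes, this is an identity.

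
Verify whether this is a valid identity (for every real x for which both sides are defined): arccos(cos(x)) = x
Claim: arccos(cos(x)) = x.
Test a specific point where both sides are defined: x = -π/3.
LHS = arccos(cos(x)) ≈ 1.0472
RHS = x ≈ -1.0472
Since 1.0472 ≠ -1.0472, the equation fails at this point, so it cannot hold for every real x for which both sides are defined.
arccos only returns values in [0, π], so arccos(cos(x)) = x holds only for x in that interval, not for all real x.

Conclusion: No, this is NOT an identity.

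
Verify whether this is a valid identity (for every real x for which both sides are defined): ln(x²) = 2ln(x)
Claim: ln(x²) = 2ln(x).
Reasoning: The right side requires x > 0. For x > 0, x² = (e^(ln x))² = e^(2ln x), so ln(x²) = 2ln(x). (For x < 0 the right side is undefined, so those values are outside the claim.)
So the two sides agree for every real x for which both sides are defined.

Conclusion: Yes, this is an identity.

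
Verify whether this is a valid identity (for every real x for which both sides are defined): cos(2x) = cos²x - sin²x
Yes, this is an identity.

Claim: cos(2x) = cos²x - sin²x.
Reasoning: Put y = x in the addition formula cos(x+y) = cos(x)cos(y) - sin(x)sin(y): cos(2x) = cos²x - sin²x.
So the two sides agree for every real x for which both sides are defined.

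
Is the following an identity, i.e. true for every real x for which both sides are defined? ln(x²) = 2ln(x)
Claim: ln(x²) = 2ln(x).
Reasoning: The right side requires x > 0. For x > 0, x² = (e^(ln x))² = e^(2ln x), so ln(x²) = 2ln(x). (For x < 0 the right side is undefined, so those values are outside the claim.)
So the two sides agree for every real x for which both sides are defined.

Conclusion: Yes, this is an identity.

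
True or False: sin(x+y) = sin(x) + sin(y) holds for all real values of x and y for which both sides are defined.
Claim: sin(x+y) = sin(x) + sin(y).
Test a specific point where both sides are defined: x = π/6, y = -π/2.
LHS = sin(x+y) ≈ -0.8660
RHS = sin(x) + sin(y) ≈ -0.5000
Since -0.8660 ≠ -0.5000, the equation fails at this point, so it cannot hold for all real values of x and y for which both sides are defined.
The correct expansion is sin(x+y) = sin(x)cos(y) + cos(x)sin(y); sine is not additive.

Conclusion: False.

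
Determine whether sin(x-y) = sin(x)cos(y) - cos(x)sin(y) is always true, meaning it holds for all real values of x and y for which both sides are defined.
Yes, this is an identity.

Claim: sin(x-y) = sin(x)cos(y) - cos(x)sin(y).
Reasoning: Replace y by -y in sin(x+y) = sin(x)cos(y) + cos(x)sin(y) and use cos(-y) = cos(y), sin(-y) = -sin(y): sin(x-y) = sin(x)cos(y) - cos(x)sin(y).
So the two sides agree for all real values of x and y for which both sides are defined.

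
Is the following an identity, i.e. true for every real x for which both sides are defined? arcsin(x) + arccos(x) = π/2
Claim: arcsin(x) + arccos(x) = π/2.
Reasoning: Both sides are defined for -1 ≤ x ≤ 1. Let θ = arcsin(x), so sin θ = x and θ ∈ [-π/2, π/2]. Then cos(π/2 - θ) = sin θ = x and π/2 - θ ∈ [0, π], which is exactly the range of arccos, so arccos(x) = π/2 - θ. Adding: arcsin(x) + arccos(x) = θ + (π/2 - θ) = π/2.
So the two sides agree for every real x for which both sides are defined.

Conclusion: Yes, this is an identity.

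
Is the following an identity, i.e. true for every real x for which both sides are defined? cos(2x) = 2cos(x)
Claim: cos(2x) = 2cos(x).
Test a specific point where both sides are defined: x = π/6.
LHS = cos(2x) ≈ 0.5000
RHS = 2cos(x) ≈ 1.7321
Since 0.5000 ≠ 1.7321, the equation fails at this point, so it cannot hold for every real x for which both sides are defined.
The correct double-angle formula is cos(2x) = cos²x - sin²x.

Conclusion: No, this is NOT an identity.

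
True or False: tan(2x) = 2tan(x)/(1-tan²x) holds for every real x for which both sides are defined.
Claim: tan(2x) = 2tan(x)/(1-tan²x).
Reasoning: tan(2x) = sin(2x)/cos(2x) = 2sin(x)cos(x) / (cos²x - sin²x). Divide numerator and denominator by cos²x: 2tan(x) / (1 - tan²x).
So the two sides agree for every real x for which both sides are defined.

Conclusion: True.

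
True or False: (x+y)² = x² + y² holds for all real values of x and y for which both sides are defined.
False.

Claim: (x+y)² = x² + y².
Test a specific point where both sides are defined: x = 3/2, y = 1/2.
LHS = (x+y)² ≈ 4.0000
RHS = x² + y² ≈ 2.5000
Since 4.0000 ≠ 2.5000, the equation fails at this point, so it cannot hold for all real values of x and y for which both sides are defined.
The correct expansion is (x+y)² = x² + 2xy + y²; the cross term 2xy is missing.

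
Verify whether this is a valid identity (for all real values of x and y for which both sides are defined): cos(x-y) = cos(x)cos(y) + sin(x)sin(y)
Yes, this is an identity.

Claim: cos(x-y) = cos(x)cos(y) + sin(x)sin(y).
Reasoning: Replace y by -y in cos(x+y) = cos(x)cos(y) - sin(x)sin(y) and use cos(-y) = cos(y), sin(-y) = -sin(y): cos(x-y) = cos(x)cos(y) + sin(x)sin(y).
So the two sides agree for all real values of x and y for which both sides are defined.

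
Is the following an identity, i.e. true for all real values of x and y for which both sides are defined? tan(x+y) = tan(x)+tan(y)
Claim: tan(x+y) = tan(x)+tan(y).
Test a specific point where both sides are defined: x = 3π/4, y = -π/6.
LHS = tan(x+y) ≈ -3.7321
RHS = tan(x)+tan(y) ≈ -1.5774
Since -3.7321 ≠ -1.5774, the equation fails at this point, so it cannot hold for all real values of x and y for which both sides are defined.
The correct formula is tan(x+y) = (tan(x) + tan(y))/(1 - tan(x)tan(y)).

Conclusion: No, this is NOT an identity.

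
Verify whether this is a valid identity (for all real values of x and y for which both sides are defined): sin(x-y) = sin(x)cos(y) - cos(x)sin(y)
Yes, this is an identity.

Claim: sin(x-y) = sin(x)cos(y) - cos(x)sin(y).
Reasoning: Replace y by -y in sin(x+y) = sin(x)cos(y) + cos(x)sin(y) and use cos(-y) = cos(y), sin(-y) = -sin(y): sin(x-y) = sin(x)cos(y) - cos(x)sin(y).
So the two sides agree for all real values of x and y for which both sides are defined.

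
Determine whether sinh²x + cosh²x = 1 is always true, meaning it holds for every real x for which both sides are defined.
No, this is NOT an identity.

Claim: sinh²x + cosh²x = 1.
Test a specific point where both sides are defined: x = 2.
LHS = sinh²x + cosh²x ≈ 27.3082
RHS = 1 ≈ 1.0000
Since 27.3082 ≠ 1.0000, the equation fails at this point, so it cannot hold for every real x for which both sides are defined.
The correct hyperbolic identity is cosh²x - sinh²x = 1 (a difference); the sum sinh²x + cosh²x equals cosh(2x).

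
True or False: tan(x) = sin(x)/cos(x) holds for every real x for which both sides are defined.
True.

Claim: tan(x) = sin(x)/cos(x).
Reasoning: For an angle x whose terminal point on the unit circle is (cos x, sin x), tan(x) is defined as the ratio (second coordinate)/(first coordinate) = sin(x)/cos(x), wherever cos(x) ≠ 0.
So the two sides agree for every real x for which both sides are defined.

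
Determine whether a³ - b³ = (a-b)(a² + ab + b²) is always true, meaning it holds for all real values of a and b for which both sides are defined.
Claim: a³ - b³ = (a-b)(a² + ab + b²).
Reasoning: Expand the right side: (a-b)(a² + ab + b²) = a³ + a²b + ab² - a²b - ab² - b³ = a³ - b³ (the middle terms cancel in pairs).
So the two sides agree for all real values of a and b for which both sides are defined.

Conclusion: Yes, this is an identity.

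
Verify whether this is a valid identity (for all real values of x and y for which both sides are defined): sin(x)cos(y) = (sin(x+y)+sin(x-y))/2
Claim: sin(x)cos(y) = (sin(x+y)+sin(x-y))/2.
Reasoning: sin(x+y) = sin(x)cos(y) + cos(x)sin(y) and sin(x-y) = sin(x)cos(y) - cos(x)sin(y). Adding, sin(x+y) + sin(x-y) = 2sin(x)cos(y); divide by 2.
So the two sides agree for all real values of x and y for which both sides are defined.

Conclusion: Yes, this is an identity.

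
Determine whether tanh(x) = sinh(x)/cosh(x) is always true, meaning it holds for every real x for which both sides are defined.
Yes, this is an identity.

Claim: tanh(x) = sinh(x)/cosh(x).
Reasoning: tanh(x) is defined as sinh(x)/cosh(x) = (e^x - e^-x)/(e^x + e^-x); cosh(x) ≥ 1 is never zero, so this holds for every real x.
So the two sides agree for every real x for which both sides are defined.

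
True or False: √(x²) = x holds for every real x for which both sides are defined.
Claim: √(x²) = x.
Test a specific point where both sides are defined: x = -2.
LHS = √(x²) ≈ 2.0000
RHS = x ≈ -2.0000
Since 2.0000 ≠ -2.0000, the equation fails at this point, so it cannot hold for every real x for which both sides are defined.
√(x²) = |x|, which differs from x whenever x < 0 (both sides are defined for every real x).

Conclusion: False.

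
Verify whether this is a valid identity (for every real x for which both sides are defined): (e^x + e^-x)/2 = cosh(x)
Claim: (e^x + e^-x)/2 = cosh(x).
Reasoning: This is exactly the definition of the hyperbolic cosine: cosh(x) := (e^x + e^-x)/2.
So the two sides agree for every real x for which both sides are defined.

Conclusion: Yes, this is an identity.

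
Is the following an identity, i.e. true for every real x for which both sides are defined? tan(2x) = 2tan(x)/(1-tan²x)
Yes, this is an identity.

Claim: tan(2x) = 2tan(x)/(1-tan²x).
Reasoning: tan(2x) = sin(2x)/cos(2x) = 2sin(x)cos(x) / (cos²x - sin²x). Divide numerator and denominator by cos²x: 2tan(x) / (1 - tan²x).
So the two sides agree for every real x for which both sides are defined.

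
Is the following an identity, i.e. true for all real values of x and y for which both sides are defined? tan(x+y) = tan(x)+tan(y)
Claim: tan(x+y) = tan(x)+tan(y).
Test a specific point where both sides are defined: x = -π/3, y = π/6.
LHS = tan(x+y) ≈ -0.5774
RHS = tan(x)+tan(y) ≈ -1.1547
Since -0.5774 ≠ -1.1547, the equation fails at this point, so it cannot hold for all real values of x and y for which both sides are defined.
The correct formula is tan(x+y) = (tan(x) + tan(y))/(1 - tan(x)tan(y)).

Conclusion: No, this is NOT an identity.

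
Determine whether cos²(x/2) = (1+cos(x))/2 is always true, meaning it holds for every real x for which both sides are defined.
Claim: cos²(x/2) = (1+cos(x))/2.
Reasoning: Use cos(2θ) = 2cos²θ - 1 with θ = x/2: cos(x) = 2cos²(x/2) - 1. Solving for cos²(x/2) gives (1 + cos(x))/2.
So the two sides agree for every real x for which both sides are defined.

Conclusion: Yes, this is an identity.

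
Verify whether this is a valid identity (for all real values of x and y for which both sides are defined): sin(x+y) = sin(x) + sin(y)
Claim: sin(x+y) = sin(x) + sin(y).
Test a specific point where both sides are defined: x = π/4, y = π/3.
LHS = sin(x+y) ≈ 0.9659
RHS = sin(x) + sin(y) ≈ 1.5731
Since 0.9659 ≠ 1.5731, the equation fails at this point, so it cannot hold for all real values of x and y for which both sides are defined.
The correct expansion is sin(x+y) = sin(x)cos(y) + cos(x)sin(y); sine is not additive.

Conclusion: No, this is NOT an identity.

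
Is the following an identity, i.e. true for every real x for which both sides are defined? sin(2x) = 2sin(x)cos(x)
Claim: sin(2x) = 2sin(x)cos(x).
Reasoning: Put y = x in the addition formula sin(x+y) = sin(x)cos(y) + cos(x)sin(y): sin(2x) = sin(x)cos(x) + cos(x)sin(x) = 2sin(x)cos(x).
So the two sides agree for every real x for which both sides are defined.

Conclusion: Yes, this is an identity.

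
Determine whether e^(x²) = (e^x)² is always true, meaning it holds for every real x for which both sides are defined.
No, this is NOT an identity.

Claim: e^(x²) = (e^x)².
Test a specific point where both sides are defined: x = 3.
LHS = e^(x²) ≈ 8103.0839
RHS = (e^x)² ≈ 403.4288
Since 8103.0839 ≠ 403.4288, the equation fails at this point, so it cannot hold for every real x for which both sides are defined.
(e^x)² = e^(2x), and 2x ≠ x² in general.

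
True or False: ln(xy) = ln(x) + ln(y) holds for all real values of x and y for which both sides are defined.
Claim: ln(xy) = ln(x) + ln(y).
Reasoning: Both sides are simultaneously defined only when x, y > 0. Write x = e^p, y = e^q (p = ln x, q = ln y). Then xy = e^p · e^q = e^(p+q), so ln(xy) = p + q = ln(x) + ln(y).
So the two sides agree for all real values of x and y for which both sides are defined.

Conclusion: True.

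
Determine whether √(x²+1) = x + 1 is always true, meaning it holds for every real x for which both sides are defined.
Claim: √(x²+1) = x + 1.
Test a specific point where both sides are defined: x = 4.
LHS = √(x²+1) ≈ 4.1231
RHS = x + 1 ≈ 5.0000
Since 4.1231 ≠ 5.0000, the equation fails at this point, so it cannot hold for every real x for which both sides are defined.
(x+1)² = x² + 2x + 1 ≠ x² + 1 unless x = 0.

Conclusion: No, this is NOT an identity.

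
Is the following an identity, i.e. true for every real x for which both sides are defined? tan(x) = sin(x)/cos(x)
Claim: tan(x) = sin(x)/cos(x).
Reasoning: For an angle x whose terminal point on the unit circle is (cos x, sin x), tan(x) is defined as the ratio (second coordinate)/(first coordinate) = sin(x)/cos(x), wherever cos(x) ≠ 0.
So the two sides agree for every real x for which both sides are defined.

Conclusion: Yes, this is an identity.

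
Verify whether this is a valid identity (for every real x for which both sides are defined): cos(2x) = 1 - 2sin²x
Yes, this is an identity.

Claim: cos(2x) = 1 - 2sin²x.
Reasoning: cos(2x) = cos²x - sin²x. Replace cos²x by 1 - sin²x: (1 - sin²x) - sin²x = 1 - 2sin²x.
So the two sides agree for every real x for which both sides are defined.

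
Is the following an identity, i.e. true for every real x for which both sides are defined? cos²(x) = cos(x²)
Claim: cos²(x) = cos(x²).
Test a specific point where both sides are defined: x = π/4.
LHS = cos²(x) ≈ 0.5000
RHS = cos(x²) ≈ 0.8157
Since 0.5000 ≠ 0.8157, the equation fails at this point, so it cannot hold for every real x for which both sides are defined.
cos²(x) means (cos x)², squaring the output; cos(x²) squares the input. These are different functions.

Conclusion: No, this is NOT an identity.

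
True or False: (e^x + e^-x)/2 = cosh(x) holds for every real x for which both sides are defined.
True.

Claim: (e^x + e^-x)/2 = cosh(x).
Reasoning: This is exactly the definition of the hyperbolic cosine: cosh(x) := (e^x + e^-x)/2.
So the two sides agree for every real x for which both sides are defined.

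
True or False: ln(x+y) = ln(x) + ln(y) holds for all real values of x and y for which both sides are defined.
Claim: ln(x+y) = ln(x) + ln(y).
Test a specific point where both sides are defined: x = 3/2, y = 1/2.
LHS = ln(x+y) ≈ 0.6931
RHS = ln(x) + ln(y) ≈ -0.2877
Since 0.6931 ≠ -0.2877, the equation fails at this point, so it cannot hold for all real values of x and y for which both sides are defined.
ln(x) + ln(y) = ln(xy), not ln(x+y).

Conclusion: False.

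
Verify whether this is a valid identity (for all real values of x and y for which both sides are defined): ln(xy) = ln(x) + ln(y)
Yes, this is an identity.

Claim: ln(xy) = ln(x) + ln(y).
Reasoning: Both sides are simultaneously defined only when x, y > 0. Write x = e^p, y = e^q (p = ln x, q = ln y). Then xy = e^p · e^q = e^(p+q), so ln(xy) = p + q = ln(x) + ln(y).
So the two sides agree for all real values of x and y for which both sides are defined.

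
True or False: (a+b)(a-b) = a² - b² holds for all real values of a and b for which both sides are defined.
Claim: (a+b)(a-b) = a² - b².
Reasoning: Expand: (a+b)(a-b) = a² - ab + ba - b² = a² - b² (the cross terms cancel).
So the two sides agree for all real values of a and b for which both sides are defined.

Conclusion: True.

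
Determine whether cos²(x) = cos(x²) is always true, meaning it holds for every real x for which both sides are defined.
Claim: cos²(x) = cos(x²).
Test a specific point where both sides are defined: x = -π/3.
LHS = cos²(x) ≈ 0.2500
RHS = cos(x²) ≈ 0.4566
Since 0.2500 ≠ 0.4566, the equation fails at this point, so it cannot hold for every real x for which both sides are defined.
cos²(x) means (cos x)², squaring the output; cos(x²) squares the input. These are different functions.

Conclusion: No, this is NOT an identity.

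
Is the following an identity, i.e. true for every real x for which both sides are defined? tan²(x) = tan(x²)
Claim: tan²(x) = tan(x²).
Test a specific point where both sides are defined: x = -π/3.
LHS = tan²(x) ≈ 3.0000
RHS = tan(x²) ≈ 1.9485
Since 3.0000 ≠ 1.9485, the equation fails at this point, so it cannot hold for every real x for which both sides are defined.
tan²(x) means (tan x)², squaring the output; tan(x²) squares the input. These are different functions.

Conclusion: No, this is NOT an identity.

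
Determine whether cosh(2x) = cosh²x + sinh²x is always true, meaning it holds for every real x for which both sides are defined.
Claim: cosh(2x) = cosh²x + sinh²x.
Reasoning: cosh²x = (e^(2x) + 2 + e^(-2x))/4 and sinh²x = (e^(2x) - 2 + e^(-2x))/4. Adding gives (2e^(2x) + 2e^(-2x))/4 = (e^(2x) + e^(-2x))/2 = cosh(2x).
So the two sides agree for every real x for which both sides are defined.

Conclusion: Yes, this is an identity.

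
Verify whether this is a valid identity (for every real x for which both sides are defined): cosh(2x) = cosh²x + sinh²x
Claim: cosh(2x) = cosh²x + sinh²x.
Reasoning: cosh²x = (e^(2x) + 2 + e^(-2x))/4 and sinh²x = (e^(2x) - 2 + e^(-2x))/4. Adding gives (2e^(2x) + 2e^(-2x))/4 = (e^(2x) + e^(-2x))/2 = cosh(2x).
So the two sides agree for every real x for which both sides are defined.

Conclusion: Yes, this is an identity.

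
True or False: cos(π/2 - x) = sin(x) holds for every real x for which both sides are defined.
True.

Claim: cos(π/2 - x) = sin(x).
Reasoning: Use cos(u - v) = cos(u)cos(v) + sin(u)sin(v) with u = π/2, v = x: cos(π/2)cos(x) + sin(π/2)sin(x) = 0·cos(x) + 1·sin(x) = sin(x).
So the two sides agree for every real x for which both sides are defined.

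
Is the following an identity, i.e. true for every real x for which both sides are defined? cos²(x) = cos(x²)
Claim: cos²(x) = cos(x²).
Test a specific point where both sides are defined: x = -π/4.
LHS = cos²(x) ≈ 0.5000
RHS = cos(x²) ≈ 0.8157
Since 0.5000 ≠ 0.8157, the equation fails at this point, so it cannot hold for every real x for which both sides are defined.
cos²(x) means (cos x)², squaring the output; cos(x²) squares the input. These are different functions.

Conclusion: No, this is NOT an identity.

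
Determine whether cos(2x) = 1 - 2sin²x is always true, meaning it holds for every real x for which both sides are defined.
Yes, this is an identity.

Claim: cos(2x) = 1 - 2sin²x.
Reasoning: cos(2x) = cos²x - sin²x. Replace cos²x by 1 - sin²x: (1 - sin²x) - sin²x = 1 - 2sin²x.
So the two sides agree for every real x for which both sides are defined.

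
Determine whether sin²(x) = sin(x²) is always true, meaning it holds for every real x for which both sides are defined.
No, this is NOT an identity.

Claim: sin²(x) = sin(x²).
Test a specific point where both sides are defined: x = -π/4.
LHS = sin²(x) ≈ 0.5000
RHS = sin(x²) ≈ 0.5785
Since 0.5000 ≠ 0.5785, the equation fails at this point, so it cannot hold for every real x for which both sides are defined.
sin²(x) means (sin x)², squaring the output; sin(x²) squares the input. These are different functions.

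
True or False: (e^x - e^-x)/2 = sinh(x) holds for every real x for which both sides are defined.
True.

Claim: (e^x - e^-x)/2 = sinh(x).
Reasoning: This is exactly the definition of the hyperbolic sine: sinh(x) := (e^x - e^-x)/2.
So the two sides agree for every real x for which both sides are defined.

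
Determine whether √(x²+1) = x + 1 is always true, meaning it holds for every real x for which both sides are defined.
Claim: √(x²+1) = x + 1.
Test a specific point where both sides are defined: x = 2.
LHS = √(x²+1) ≈ 2.2361
RHS = x + 1 ≈ 3.0000
Since 2.2361 ≠ 3.0000, the equation fails at this point, so it cannot hold for every real x for which both sides are defined.
(x+1)² = x² + 2x + 1 ≠ x² + 1 unless x = 0.

Conclusion: No, this is NOT an identity.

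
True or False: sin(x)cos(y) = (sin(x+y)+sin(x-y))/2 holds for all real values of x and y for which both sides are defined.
True.

Claim: sin(x)cos(y) = (sin(x+y)+sin(x-y))/2.
Reasoning: sin(x+y) = sin(x)cos(y) + cos(x)sin(y) and sin(x-y) = sin(x)cos(y) - cos(x)sin(y). Adding, sin(x+y) + sin(x-y) = 2sin(x)cos(y); divide by 2.
So the two sides agree for all real values of x and y for which both sides are defined.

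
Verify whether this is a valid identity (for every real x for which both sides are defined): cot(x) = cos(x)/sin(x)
Yes, this is an identity.

Claim: cot(x) = cos(x)/sin(x).
Reasoning: cot(x) is defined as 1/tan(x) = 1/(sin(x)/cos(x)) = cos(x)/sin(x), wherever sin(x) ≠ 0.
So the two sides agree for every real x for which both sides are defined.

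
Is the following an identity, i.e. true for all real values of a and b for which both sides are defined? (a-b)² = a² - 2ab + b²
Yes, this is an identity.

Claim: (a-b)² = a² - 2ab + b².
Reasoning: Expand: (a-b)² = (a-b)(a-b) = a·a - a·b - b·a + b·b = a² - 2ab + b².
So the two sides agree for all real values of a and b for which both sides are defined.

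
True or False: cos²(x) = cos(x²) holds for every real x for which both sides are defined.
Claim: cos²(x) = cos(x²).
Test a specific point where both sides are defined: x = -π/4.
LHS = cos²(x) ≈ 0.5000
RHS = cos(x²) ≈ 0.8157
Since 0.5000 ≠ 0.8157, the equation fails at this point, so it cannot hold for every real x for which both sides are defined.
cos²(x) means (cos x)², squaring the output; cos(x²) squares the input. These are different functions.

Conclusion: False.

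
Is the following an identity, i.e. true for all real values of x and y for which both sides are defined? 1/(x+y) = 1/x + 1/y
No, this is NOT an identity.

Claim: 1/(x+y) = 1/x + 1/y.
Test a specific point where both sides are defined: x = -2, y = 4.
LHS = 1/(x+y) ≈ 0.5000
RHS = 1/x + 1/y ≈ -0.2500
Since 0.5000 ≠ -0.2500, the equation fails at this point, so it cannot hold for all real values of x and y for which both sides are defined.
1/x + 1/y = (x+y)/(xy), which is not 1/(x+y).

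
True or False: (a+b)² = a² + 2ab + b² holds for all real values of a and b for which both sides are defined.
True.

Claim: (a+b)² = a² + 2ab + b².
Reasoning: Expand: (a+b)² = (a+b)(a+b) = a·a + a·b + b·a + b·b = a² + 2ab + b².
So the two sides agree for all real values of a and b for which both sides are defined.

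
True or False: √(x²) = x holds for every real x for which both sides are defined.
False.

Claim: √(x²) = x.
Test a specific point where both sides are defined: x = -2.
LHS = √(x²) ≈ 2.0000
RHS = x ≈ -2.0000
Since 2.0000 ≠ -2.0000, the equation fails at this point, so it cannot hold for every real x for which both sides are defined.
√(x²) = |x|, which differs from x whenever x < 0 (both sides are defined for every real x).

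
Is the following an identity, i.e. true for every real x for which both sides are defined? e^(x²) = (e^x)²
No, this is NOT an identity.

Claim: e^(x²) = (e^x)².
Test a specific point where both sides are defined: x = -1.
LHS = e^(x²) ≈ 2.7183
RHS = (e^x)² ≈ 0.1353
Since 2.7183 ≠ 0.1353, the equation fails at this point, so it cannot hold for every real x for which both sides are defined.
(e^x)² = e^(2x), and 2x ≠ x² in general.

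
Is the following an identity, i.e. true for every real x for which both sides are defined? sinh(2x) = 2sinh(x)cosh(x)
Yes, this is an identity.

Claim: sinh(2x) = 2sinh(x)cosh(x).
Reasoning: 2sinh(x)cosh(x) = 2 · (e^x - e^-x)/2 · (e^x + e^-x)/2 = (e^(2x) - e^(-2x))/2 = sinh(2x).
So the two sides agree for every real x for which both sides are defined.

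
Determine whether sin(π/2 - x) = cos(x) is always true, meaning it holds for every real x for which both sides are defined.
Yes, this is an identity.

Claim: sin(π/2 - x) = cos(x).
Reasoning: Use sin(u - v) = sin(u)cos(v) - cos(u)sin(v) with u = π/2, v = x: sin(π/2)cos(x) - cos(π/2)sin(x) = 1·cos(x) - 0·sin(x) = cos(x).
So the two sides agree for every real x for which both sides are defined.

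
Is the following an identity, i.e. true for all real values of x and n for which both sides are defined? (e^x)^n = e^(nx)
Claim: (e^x)^n = e^(nx).
Reasoning: e^x is a positive real number, and for a positive base B and real exponent n, B^n = e^(n·ln B). With B = e^x, ln B = x, so (e^x)^n = e^(n·x).
So the two sides agree for all real values of x and n for which both sides are defined.

Conclusion: Yes, this is an identity.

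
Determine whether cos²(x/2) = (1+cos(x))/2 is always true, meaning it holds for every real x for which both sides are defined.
Claim: cos²(x/2) = (1+cos(x))/2.
Reasoning: Use cos(2θ) = 2cos²θ - 1 with θ = x/2: cos(x) = 2cos²(x/2) - 1. Solving for cos²(x/2) gives (1 + cos(x))/2.
So the two sides agree for every real x for which both sides are defined.

Conclusion: Yes, this is an identity.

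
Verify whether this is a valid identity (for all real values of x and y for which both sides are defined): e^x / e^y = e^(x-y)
Yes, this is an identity.

Claim: e^x / e^y = e^(x-y).
Reasoning: 1/e^y = e^(-y), so e^x / e^y = e^x · e^(-y) = e^(x + (-y)) = e^(x-y) by the product rule for exponents.
So the two sides agree for all real values of x and y for which both sides are defined.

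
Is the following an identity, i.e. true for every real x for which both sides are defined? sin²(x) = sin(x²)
Claim: sin²(x) = sin(x²).
Test a specific point where both sides are defined: x = π/2.
LHS = sin²(x) ≈ 1.0000
RHS = sin(x²) ≈ 0.6243
Since 1.0000 ≠ 0.6243, the equation fails at this point, so it cannot hold for every real x for which both sides are defined.
sin²(x) means (sin x)², squaring the output; sin(x²) squares the input. These are different functions.

Conclusion: No, this is NOT an identity.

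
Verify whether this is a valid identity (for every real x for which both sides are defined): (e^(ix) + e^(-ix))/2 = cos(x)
Yes, this is an identity.

Claim: (e^(ix) + e^(-ix))/2 = cos(x).
Reasoning: By Euler's formula e^(ix) = cos(x) + i·sin(x) and e^(-ix) = cos(x) - i·sin(x). Adding cancels the sine terms: e^(ix) + e^(-ix) = 2cos(x); divide by 2.
So the two sides agree for every real x for which both sides are defined.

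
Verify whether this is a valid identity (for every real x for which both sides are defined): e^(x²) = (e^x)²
No, this is NOT an identity.

Claim: e^(x²) = (e^x)².
Test a specific point where both sides are defined: x = -1.
LHS = e^(x²) ≈ 2.7183
RHS = (e^x)² ≈ 0.1353
Since 2.7183 ≠ 0.1353, the equation fails at this point, so it cannot hold for every real x for which both sides are defined.
(e^x)² = e^(2x), and 2x ≠ x² in general.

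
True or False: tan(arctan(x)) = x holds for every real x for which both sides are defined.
True.

Claim: tan(arctan(x)) = x.
Reasoning: For every real x, arctan(x) is by definition the angle in (-π/2, π/2) whose tangent equals x. Taking the tangent of that angle returns x.
So the two sides agree for every real x for which both sides are defined.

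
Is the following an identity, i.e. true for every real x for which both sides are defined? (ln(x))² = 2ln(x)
Claim: (ln(x))² = 2ln(x).
Test a specific point where both sides are defined: x = 3.
LHS = (ln(x))² ≈ 1.2069
RHS = 2ln(x) ≈ 2.1972
Since 1.2069 ≠ 2.1972, the equation fails at this point, so it cannot hold for every real x for which both sides are defined.
2ln(x) equals ln(x²), which is not the same as (ln x)².

Conclusion: No, this is NOT an identity.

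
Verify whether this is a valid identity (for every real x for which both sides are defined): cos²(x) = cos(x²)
Claim: cos²(x) = cos(x²).
Test a specific point where both sides are defined: x = -π/3.
LHS = cos²(x) ≈ 0.2500
RHS = cos(x²) ≈ 0.4566
Since 0.2500 ≠ 0.4566, the equation fails at this point, so it cannot hold for every real x for which both sides are defined.
cos²(x) means (cos x)², squaring the output; cos(x²) squares the input. These are different functions.

Conclusion: No, this is NOT an identity.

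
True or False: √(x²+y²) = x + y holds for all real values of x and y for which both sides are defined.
Claim: √(x²+y²) = x + y.
Test a specific point where both sides are defined: x = 3/2, y = -3.
LHS = √(x²+y²) ≈ 3.3541
RHS = x + y ≈ -1.5000
Since 3.3541 ≠ -1.5000, the equation fails at this point, so it cannot hold for all real values of x and y for which both sides are defined.
(x+y)² = x² + 2xy + y², not x² + y², so the square root does not split this way.

Conclusion: False.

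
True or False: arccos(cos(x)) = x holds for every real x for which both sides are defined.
False.

Claim: arccos(cos(x)) = x.
Test a specific point where both sides are defined: x = -π/4.
LHS = arccos(cos(x)) ≈ 0.7854
RHS = x ≈ -0.7854
Since 0.7854 ≠ -0.7854, the equation fails at this point, so it cannot hold for every real x for which both sides are defined.
arccos only returns values in [0, π], so arccos(cos(x)) = x holds only for x in that interval, not for all real x.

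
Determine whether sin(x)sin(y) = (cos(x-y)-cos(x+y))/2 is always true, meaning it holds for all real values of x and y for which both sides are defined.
Claim: sin(x)sin(y) = (cos(x-y)-cos(x+y))/2.
Reasoning: cos(x-y) = cos(x)cos(y) + sin(x)sin(y) and cos(x+y) = cos(x)cos(y) - sin(x)sin(y). Subtracting, cos(x-y) - cos(x+y) = 2sin(x)sin(y); divide by 2.
So the two sides agree for all real values of x and y for which both sides are defined.

Conclusion: Yes, this is an identity.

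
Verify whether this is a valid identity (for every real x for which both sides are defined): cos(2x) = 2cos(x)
No, this is NOT an identity.

Claim: cos(2x) = 2cos(x).
Test a specific point where both sides are defined: x = 3π/4.
LHS = cos(2x) ≈ 0.0000
RHS = 2cos(x) ≈ -1.4142
Since 0.0000 ≠ -1.4142, the equation fails at this point, so it cannot hold for every real x for which both sides are defined.
The correct double-angle formula is cos(2x) = cos²x - sin²x.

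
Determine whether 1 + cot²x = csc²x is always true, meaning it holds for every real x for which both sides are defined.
Yes, this is an identity.

Claim: 1 + cot²x = csc²x.
Reasoning: Start from sin²x + cos²x = 1 and divide every term by sin²x (allowed wherever cot x and csc x are defined): 1 + cot²x = 1/sin²x = csc²x.
So the two sides agree for every real x for which both sides are defined.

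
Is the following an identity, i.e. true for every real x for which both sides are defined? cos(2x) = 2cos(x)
Claim: cos(2x) = 2cos(x).
Test a specific point where both sides are defined: x = -π/6.
LHS = cos(2x) ≈ 0.5000
RHS = 2cos(x) ≈ 1.7321
Since 0.5000 ≠ 1.7321, the equation fails at this point, so it cannot hold for every real x for which both sides are defined.
The correct double-angle formula is cos(2x) = cos²x - sin²x.

Conclusion: No, this is NOT an identity.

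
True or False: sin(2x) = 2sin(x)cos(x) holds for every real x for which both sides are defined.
Claim: sin(2x) = 2sin(x)cos(x).
Reasoning: Put y = x in the addition formula sin(x+y) = sin(x)cos(y) + cos(x)sin(y): sin(2x) = sin(x)cos(x) + cos(x)sin(x) = 2sin(x)cos(x).
So the two sides agree for every real x for which both sides are defined.

Conclusion: True.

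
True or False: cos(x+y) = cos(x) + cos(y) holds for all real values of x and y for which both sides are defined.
False.

Claim: cos(x+y) = cos(x) + cos(y).
Test a specific point where both sides are defined: x = π/6, y = -π/6.
LHS = cos(x+y) ≈ 1.0000
RHS = cos(x) + cos(y) ≈ 1.7321
Since 1.0000 ≠ 1.7321, the equation fails at this point, so it cannot hold for all real values of x and y for which both sides are defined.
The correct expansion is cos(x+y) = cos(x)cos(y) - sin(x)sin(y); cosine is not additive.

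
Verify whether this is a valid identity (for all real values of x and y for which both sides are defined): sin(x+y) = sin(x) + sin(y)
No, this is NOT an identity.

Claim: sin(x+y) = sin(x) + sin(y).
Test a specific point where both sides are defined: x = 3π/4, y = π/2.
LHS = sin(x+y) ≈ -0.7071
RHS = sin(x) + sin(y) ≈ 1.7071
Since -0.7071 ≠ 1.7071, the equation fails at this point, so it cannot hold for all real values of x and y for which both sides are defined.
The correct expansion is sin(x+y) = sin(x)cos(y) + cos(x)sin(y); sine is not additive.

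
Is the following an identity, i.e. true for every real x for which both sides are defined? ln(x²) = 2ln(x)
Claim: ln(x²) = 2ln(x).
Reasoning: The right side requires x > 0. For x > 0, x² = (e^(ln x))² = e^(2ln x), so ln(x²) = 2ln(x). (For x < 0 the right side is undefined, so those values are outside the claim.)
So the two sides agree for every real x for which both sides are defined.

Conclusion: Yes, this is an identity.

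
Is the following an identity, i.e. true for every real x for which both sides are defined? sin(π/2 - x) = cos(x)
Claim: sin(π/2 - x) = cos(x).
Reasoning: Use sin(u - v) = sin(u)cos(v) - cos(u)sin(v) with u = π/2, v = x: sin(π/2)cos(x) - cos(π/2)sin(x) = 1·cos(x) - 0·sin(x) = cos(x).
So the two sides agree for every real x for which both sides are defined.

Conclusion: Yes, this is an identity.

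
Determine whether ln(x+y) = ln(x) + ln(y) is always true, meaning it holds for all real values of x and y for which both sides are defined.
No, this is NOT an identity.

Claim: ln(x+y) = ln(x) + ln(y).
Test a specific point where both sides are defined: x = 5, y = 3/2.
LHS = ln(x+y) ≈ 1.8718
RHS = ln(x) + ln(y) ≈ 2.0149
Since 1.8718 ≠ 2.0149, the equation fails at this point, so it cannot hold for all real values of x and y for which both sides are defined.
ln(x) + ln(y) = ln(xy), not ln(x+y).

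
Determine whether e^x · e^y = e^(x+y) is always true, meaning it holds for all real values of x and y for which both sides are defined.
Yes, this is an identity.

Claim: e^x · e^y = e^(x+y).
Reasoning: This is the law of exponents for a common base: multiplying powers adds exponents. E.g. from the series, (Σ x^j/j!)(Σ y^k/k!) = Σ_m (Σ_{j+k=m} x^j y^k/(j!k!)) = Σ_m (x+y)^m/m! by the binomial theorem.
So the two sides agree for all real values of x and y for which both sides are defined.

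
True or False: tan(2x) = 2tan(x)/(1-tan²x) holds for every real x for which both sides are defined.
Claim: tan(2x) = 2tan(x)/(1-tan²x).
Reasoning: tan(2x) = sin(2x)/cos(2x) = 2sin(x)cos(x) / (cos²x - sin²x). Divide numerator and denominator by cos²x: 2tan(x) / (1 - tan²x).
So the two sides agree for every real x for which both sides are defined.

Conclusion: True.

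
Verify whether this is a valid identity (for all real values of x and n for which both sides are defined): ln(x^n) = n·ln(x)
Yes, this is an identity.

Claim: ln(x^n) = n·ln(x).
Reasoning: The right side requires x > 0. For x > 0, x^n = (e^(ln x))^n = e^(n·ln x), so taking ln of both sides gives ln(x^n) = n·ln(x).
So the two sides agree for all real values of x and n for which both sides are defined.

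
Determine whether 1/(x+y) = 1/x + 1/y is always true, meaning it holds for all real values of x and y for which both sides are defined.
No, this is NOT an identity.

Claim: 1/(x+y) = 1/x + 1/y.
Test a specific point where both sides are defined: x = 1, y = 1.
LHS = 1/(x+y) ≈ 0.5000
RHS = 1/x + 1/y ≈ 2.0000
Since 0.5000 ≠ 2.0000, the equation fails at this point, so it cannot hold for all real values of x and y for which both sides are defined.
1/x + 1/y = (x+y)/(xy), which is not 1/(x+y).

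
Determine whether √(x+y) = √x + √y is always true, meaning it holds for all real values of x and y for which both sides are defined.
No, this is NOT an identity.

Claim: √(x+y) = √x + √y.
Test a specific point where both sides are defined: x = 4, y = 5.
LHS = √(x+y) ≈ 3.0000
RHS = √x + √y ≈ 4.2361
Since 3.0000 ≠ 4.2361, the equation fails at this point, so it cannot hold for all real values of x and y for which both sides are defined.
Squaring the right side gives x + 2√(xy) + y, not x + y.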